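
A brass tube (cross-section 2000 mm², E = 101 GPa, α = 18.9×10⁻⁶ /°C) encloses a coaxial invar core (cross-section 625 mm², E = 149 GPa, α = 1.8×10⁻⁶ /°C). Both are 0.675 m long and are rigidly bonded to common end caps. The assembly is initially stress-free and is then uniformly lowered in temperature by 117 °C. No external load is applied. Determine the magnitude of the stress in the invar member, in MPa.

σ ≈ 204 MPa (compressive)

Equilibrium of a rigid end plate with no external load gives equal and opposite internal forces ±P in the two members. Since α_{brass} > α_{invar}, cooling drives the brass into tension and the invar into compression.
Compatibility of the two members (thermal + elastic change equal): (α₁ − α₂)ΔT = P·[1/(A₁E₁) + 1/(A₂E₂)].
|α₁ − α₂|·ΔT = 17.1×10⁻⁶ × 117 = 0.002001.
1/(A₁E₁) + 1/(A₂E₂) = 1/(2000×101×10³) + 1/(625×149×10³) = 1.569×10⁻⁸ N⁻¹.
So P = 0.002001 / 1.569×10⁻⁸ = 127.5 kN.
σ_{invar} = P/A₂ = 127500/625 = 204 MPa, compressive.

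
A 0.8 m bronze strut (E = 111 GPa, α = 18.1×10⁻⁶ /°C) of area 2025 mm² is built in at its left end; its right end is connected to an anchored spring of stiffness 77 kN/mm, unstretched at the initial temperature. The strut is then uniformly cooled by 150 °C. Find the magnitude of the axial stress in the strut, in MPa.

σ ≈ 64.8 MPa (tensile)

Free thermal contraction: δ_free = αΔT L = 18.1×10⁻⁶ × 150 × 800 = 2.172 mm.
Let P be the tensile force in the spring. The strut extends elastically by PL/(AE) and the spring stretches by P/k; together these equal δ_free.
P [ L/(AE) + 1/k ] = δ_free → P [ 800/(2025×111×10³) + 1/(77×10³) ] = 2.172.
P = 2.172 / 1.655×10⁻⁵ = 131300 N.
σ = P/A = 131300/2025 = 64.82 MPa.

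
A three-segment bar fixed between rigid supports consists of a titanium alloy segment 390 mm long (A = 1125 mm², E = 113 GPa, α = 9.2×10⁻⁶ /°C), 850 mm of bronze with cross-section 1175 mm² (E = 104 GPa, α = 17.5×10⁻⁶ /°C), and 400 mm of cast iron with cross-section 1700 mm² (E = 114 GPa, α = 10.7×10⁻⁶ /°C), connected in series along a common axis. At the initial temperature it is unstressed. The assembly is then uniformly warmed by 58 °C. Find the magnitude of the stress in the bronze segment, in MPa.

If the supports were absent, the total length change would be Σ αᵢΔT Lᵢ = 9.2×10⁻⁶×58×390 + 17.5×10⁻⁶×58×850 + 10.7×10⁻⁶×58×400 = 1.319 mm.
The rigid supports impose zero overall length change; the single axial force P common to all segments must satisfy P Σ Lᵢ/(AᵢEᵢ) = δ_free.
Σ Lᵢ/(AᵢEᵢ) = 390/(1125×113×10³) + 850/(1175×104×10³) + 400/(1700×114×10³) = 1.209×10⁻⁵ mm/N.
Hence P = δ_free / Σ(L/AE) = 1.319/1.209×10⁻⁵ = 109.1 kN (compressive).
σ_{bronze} = P / A = 109100 / 1175 = 92.87 MPa.

σ ≈ 92.9 MPa (compressive)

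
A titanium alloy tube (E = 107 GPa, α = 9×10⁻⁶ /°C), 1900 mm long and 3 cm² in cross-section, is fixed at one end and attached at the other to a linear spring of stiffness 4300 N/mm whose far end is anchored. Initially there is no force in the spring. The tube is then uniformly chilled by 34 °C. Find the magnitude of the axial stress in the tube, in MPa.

Free thermal contraction: δ_free = αΔT L = 9×10⁻⁶ × 34 × 1900 = 0.5814 mm.
Let P be the tensile force in the spring. The tube extends elastically by PL/(AE) and the spring stretches by P/k; together these equal δ_free.
So P = δ_free / [L/(AE) + 1/k] = 0.5814 / [ 1900/(300×107×10³) + 1/(4300) ].
P = 0.5814 / 0.0002917 = 1993 N.
σ = P/A = 1993/300 = 6.643 MPa.

σ ≈ 6.64 MPa (tensile)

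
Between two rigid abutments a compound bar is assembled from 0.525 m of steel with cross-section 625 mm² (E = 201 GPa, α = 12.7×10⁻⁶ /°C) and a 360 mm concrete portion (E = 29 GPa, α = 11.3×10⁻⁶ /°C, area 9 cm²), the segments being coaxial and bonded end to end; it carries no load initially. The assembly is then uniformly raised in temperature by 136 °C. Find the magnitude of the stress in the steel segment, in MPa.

σ ≈ 130 MPa (compressive)

Free thermal expansion of the whole bar: Σ αᵢΔT Lᵢ = 12.7×10⁻⁶×136×525 + 11.3×10⁻⁶×136×360 = 1.46 mm.
The walls prevent any net length change, so an axial force P (same in every segment) develops. Compatibility: P · Σ Lᵢ/(AᵢEᵢ) = δ_free.
Σ Lᵢ/(AᵢEᵢ) = 525/(625×201×10³) + 360/(900×29×10³) = 1.797×10⁻⁵ mm/N.
So P = 1.46 / 1.797×10⁻⁵ = 81.24 kN, compressive.
σ_{steel} = P / A = 81240 / 625 = 130 MPa.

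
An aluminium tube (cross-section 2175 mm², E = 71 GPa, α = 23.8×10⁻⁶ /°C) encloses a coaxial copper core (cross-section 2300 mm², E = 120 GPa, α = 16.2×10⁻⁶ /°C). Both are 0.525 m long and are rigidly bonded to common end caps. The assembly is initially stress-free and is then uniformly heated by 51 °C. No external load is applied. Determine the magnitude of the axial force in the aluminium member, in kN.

P ≈ 38.4 kN (compressive in the aluminium)

Equilibrium of a rigid end plate with no external load gives equal and opposite internal forces ±P in the two members. Since α_{aluminium} > α_{copper}, heating drives the aluminium into compression and the copper into tension.
Setting the final lengths equal and cancelling L: (α₁ − α₂)ΔT = P/(A₁E₁) + P/(A₂E₂).
|α₁ − α₂|·ΔT = 7.6×10⁻⁶ × 51 = 0.0003876.
1/(A₁E₁) + 1/(A₂E₂) = 1/(2175×71×10³) + 1/(2300×120×10³) = 1.01×10⁻⁸ N⁻¹.
So P = 0.0003876 / 1.01×10⁻⁸ = 38.38 kN.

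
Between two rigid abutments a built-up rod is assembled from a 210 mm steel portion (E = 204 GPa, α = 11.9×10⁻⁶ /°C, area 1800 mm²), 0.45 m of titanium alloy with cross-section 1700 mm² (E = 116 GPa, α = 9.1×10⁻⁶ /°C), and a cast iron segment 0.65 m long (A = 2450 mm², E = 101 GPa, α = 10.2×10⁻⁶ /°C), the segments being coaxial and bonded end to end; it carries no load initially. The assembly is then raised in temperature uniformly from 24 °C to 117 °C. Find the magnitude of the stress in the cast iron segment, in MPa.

σ ≈ 91.6 MPa (compressive)

If the supports were absent, the total length change would be Σ αᵢΔT Lᵢ = 11.9×10⁻⁶×93×210 + 9.1×10⁻⁶×93×450 + 10.2×10⁻⁶×93×650 = 1.23 mm.
The walls prevent any net length change, so an axial force P (same in every segment) develops. Compatibility: P · Σ Lᵢ/(AᵢEᵢ) = δ_free.
Σ Lᵢ/(AᵢEᵢ) = 210/(1800×204×10³) + 450/(1700×116×10³) + 650/(2450×101×10³) = 5.481×10⁻⁶ mm/N.
P = 1.23 / 5.481×10⁻⁶ = 224400 N = 224.4 kN, compressive.
σ_{cast iron} = P / A = 224400 / 2450 = 91.59 MPa.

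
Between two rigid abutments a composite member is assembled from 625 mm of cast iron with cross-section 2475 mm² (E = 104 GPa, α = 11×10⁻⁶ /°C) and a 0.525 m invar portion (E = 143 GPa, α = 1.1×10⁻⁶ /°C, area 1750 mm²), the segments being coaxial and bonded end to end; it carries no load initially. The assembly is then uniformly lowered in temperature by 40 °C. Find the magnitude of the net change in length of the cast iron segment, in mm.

If the supports were absent, the total length change would be Σ αᵢΔT Lᵢ = 11×10⁻⁶×40×625 + 1.1×10⁻⁶×40×525 = 0.2981 mm.
The walls prevent any net length change, so an axial force P (same in every segment) develops. Compatibility: P · Σ Lᵢ/(AᵢEᵢ) = δ_free.
The series flexibility is Σ Lᵢ/(AᵢEᵢ) = 625/(2475×104×10³) + 525/(1750×143×10³) = 4.526×10⁻⁶ mm/N.
P = 0.2981 / 4.526×10⁻⁶ = 65860 N = 65.86 kN, tensile.
For the cast iron segment, free thermal change = 11×10⁻⁶×40×625 = 0.275 mm and elastic change from P = 65860×625/(2475×104×10³) = 0.1599 mm; these oppose, so the net change is 0.115 mm (segment shortens).

|ΔL| ≈ 0.115 mm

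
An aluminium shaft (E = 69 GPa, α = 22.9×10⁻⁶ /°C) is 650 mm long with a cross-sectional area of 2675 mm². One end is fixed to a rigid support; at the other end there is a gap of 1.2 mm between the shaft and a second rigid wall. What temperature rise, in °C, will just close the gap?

The gap closes when αΔT L = 1.2 mm, since the shaft is still unstressed at that instant.
ΔT = 1.2 / (22.9×10⁻⁶ × 650) = 80.62 °C.

ΔT ≈ 80.6 °C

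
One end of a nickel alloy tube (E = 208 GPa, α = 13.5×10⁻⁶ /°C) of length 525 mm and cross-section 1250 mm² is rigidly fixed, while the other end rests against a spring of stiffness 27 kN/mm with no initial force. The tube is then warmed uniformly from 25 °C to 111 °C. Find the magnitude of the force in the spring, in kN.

If the spring were absent the tube would lengthen by αΔT L = 13.5×10⁻⁶ × 86 × 525 = 0.6095 mm.
Let P be the compressive force at the spring. The tube shortens elastically by PL/(AE) and the spring compresses by P/k; together these equal δ_free.
So P = δ_free / [L/(AE) + 1/k] = 0.6095 / [ 525/(1250×208×10³) + 1/(27×10³) ].
P = 0.6095 / 3.906×10⁻⁵ = 15610 N.

P ≈ 15.6 kN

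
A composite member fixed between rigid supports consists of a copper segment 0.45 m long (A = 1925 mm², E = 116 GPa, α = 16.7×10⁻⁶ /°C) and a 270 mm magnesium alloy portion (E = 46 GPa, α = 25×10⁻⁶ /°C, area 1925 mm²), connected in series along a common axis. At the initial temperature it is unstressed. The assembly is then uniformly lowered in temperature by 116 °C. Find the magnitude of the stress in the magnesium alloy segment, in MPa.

σ ≈ 170 MPa (tensile)

With the walls removed the bar would change length by δ_free = Σ αᵢΔT Lᵢ = 16.7×10⁻⁶×116×450 + 25×10⁻⁶×116×270 = 1.655 mm.
The walls prevent any net length change, so an axial force P (same in every segment) develops. Compatibility: P · Σ Lᵢ/(AᵢEᵢ) = δ_free.
The series flexibility is Σ Lᵢ/(AᵢEᵢ) = 450/(1925×116×10³) + 270/(1925×46×10³) = 5.064×10⁻⁶ mm/N.
So P = 1.655 / 5.064×10⁻⁶ = 326.7 kN, tensile.
σ_{magnesium alloy} = P / A = 326700 / 1925 = 169.7 MPa.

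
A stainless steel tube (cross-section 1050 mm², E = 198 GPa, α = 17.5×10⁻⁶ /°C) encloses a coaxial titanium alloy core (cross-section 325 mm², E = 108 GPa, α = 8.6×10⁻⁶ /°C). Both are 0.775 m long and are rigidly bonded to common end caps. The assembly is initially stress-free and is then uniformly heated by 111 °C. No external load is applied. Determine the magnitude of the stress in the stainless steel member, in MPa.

Both members must finish at the same length. With the larger α, the stainless steel tends to over-expand; the plates restrain it, putting the stainless steel in compression and the titanium alloy in tension. With no external load the two internal forces are equal and opposite, magnitude P.
Compatibility of the two members (thermal + elastic change equal): (α₁ − α₂)ΔT = P·[1/(A₁E₁) + 1/(A₂E₂)].
|α₁ − α₂|·ΔT = 8.9×10⁻⁶ × 111 = 0.0009879.
1/(A₁E₁) + 1/(A₂E₂) = 1/(1050×198×10³) + 1/(325×108×10³) = 3.33×10⁻⁸ N⁻¹.
So P = 0.0009879 / 3.33×10⁻⁸ = 29.67 kN.
σ_{stainless steel} = P/A₁ = 29670/1050 = 28.25 MPa, compressive.

σ ≈ 28.3 MPa (compressive)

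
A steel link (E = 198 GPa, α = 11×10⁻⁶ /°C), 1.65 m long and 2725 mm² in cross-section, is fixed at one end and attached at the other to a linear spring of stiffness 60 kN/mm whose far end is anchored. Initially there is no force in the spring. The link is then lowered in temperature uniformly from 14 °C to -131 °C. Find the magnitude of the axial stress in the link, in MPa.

σ ≈ 49 MPa (tensile)

Free thermal contraction: δ_free = αΔT L = 11×10⁻⁶ × 145 × 1650 = 2.632 mm.
With a force P in the spring, the elastic change of the link is PL/(AE) and that of the spring is P/k; compatibility requires their sum to equal δ_free.
P [ L/(AE) + 1/k ] = δ_free → P [ 1650/(2725×198×10³) + 1/(60×10³) ] = 2.632.
P = 2.632 / 1.972×10⁻⁵ = 133400 N.
σ = P/A = 133400/2725 = 48.96 MPa.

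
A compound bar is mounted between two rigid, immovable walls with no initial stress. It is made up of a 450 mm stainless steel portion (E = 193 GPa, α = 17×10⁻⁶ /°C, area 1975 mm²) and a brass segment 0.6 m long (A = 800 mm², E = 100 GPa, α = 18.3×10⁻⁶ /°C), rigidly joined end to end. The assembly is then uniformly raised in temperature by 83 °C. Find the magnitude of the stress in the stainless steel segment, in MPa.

σ ≈ 90.2 MPa (compressive)

If the supports were absent, the total length change would be Σ αᵢΔT Lᵢ = 17×10⁻⁶×83×450 + 18.3×10⁻⁶×83×600 = 1.546 mm.
The walls prevent any net length change, so an axial force P (same in every segment) develops. Compatibility: P · Σ Lᵢ/(AᵢEᵢ) = δ_free.
The series flexibility is Σ Lᵢ/(AᵢEᵢ) = 450/(1975×193×10³) + 600/(800×100×10³) = 8.681×10⁻⁶ mm/N.
P = 1.546 / 8.681×10⁻⁶ = 178100 N = 178.1 kN, compressive.
σ_{stainless steel} = P / A = 178100 / 1975 = 90.19 MPa.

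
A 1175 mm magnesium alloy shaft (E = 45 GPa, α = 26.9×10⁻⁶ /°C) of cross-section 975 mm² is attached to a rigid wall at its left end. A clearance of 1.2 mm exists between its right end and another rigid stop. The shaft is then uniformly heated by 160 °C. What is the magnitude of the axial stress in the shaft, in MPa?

Free thermal elongation = αΔT L = 26.9×10⁻⁶ × 160 × 1175 = 5.057 mm.
This exceeds the 1.2 mm gap, so the wall pushes back. The portion of expansion that must be recovered elastically is δ_free − gap = 5.057 − 1.2 = 3.857 mm.
Compatibility: PL/(AE) = 3.857 mm, so σ = P/A = E × (3.857/1175) = 147.7 MPa.

σ ≈ 148 MPa (compressive)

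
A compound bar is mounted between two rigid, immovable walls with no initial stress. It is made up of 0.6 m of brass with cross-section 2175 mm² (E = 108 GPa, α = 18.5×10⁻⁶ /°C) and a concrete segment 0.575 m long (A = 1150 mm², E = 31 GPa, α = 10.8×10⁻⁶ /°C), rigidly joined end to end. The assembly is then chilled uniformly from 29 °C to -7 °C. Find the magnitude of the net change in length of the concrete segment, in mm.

|ΔL| ≈ 0.314 mm

If the supports were absent, the total length change would be Σ αᵢΔT Lᵢ = 18.5×10⁻⁶×36×600 + 10.8×10⁻⁶×36×575 = 0.6232 mm.
The walls prevent any net length change, so an axial force P (same in every segment) develops. Compatibility: P · Σ Lᵢ/(AᵢEᵢ) = δ_free.
The series flexibility is Σ Lᵢ/(AᵢEᵢ) = 600/(2175×108×10³) + 575/(1150×31×10³) = 1.868×10⁻⁵ mm/N.
Hence P = δ_free / Σ(L/AE) = 0.6232/1.868×10⁻⁵ = 33.35 kN (tensile).
For the concrete segment, free thermal change = 10.8×10⁻⁶×36×575 = 0.2236 mm and elastic change from P = 33350×575/(1150×31×10³) = 0.538 mm; these oppose, so the net change is 0.314 mm (segment lengthens).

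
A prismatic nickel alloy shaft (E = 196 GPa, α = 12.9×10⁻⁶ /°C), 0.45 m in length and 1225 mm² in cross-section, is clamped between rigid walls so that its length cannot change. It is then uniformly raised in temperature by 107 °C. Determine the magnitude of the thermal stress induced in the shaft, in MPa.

Because both ends are immovable the net strain is zero, and the suppressed thermal strain is αΔT = 12.9×10⁻⁶ × 107 = 1380.3×10⁻⁶.
Hence σ = E·αΔT = 196×10³ × 1380.3×10⁻⁶ = 270.5 MPa, compressive.

σ ≈ 271 MPa (compressive)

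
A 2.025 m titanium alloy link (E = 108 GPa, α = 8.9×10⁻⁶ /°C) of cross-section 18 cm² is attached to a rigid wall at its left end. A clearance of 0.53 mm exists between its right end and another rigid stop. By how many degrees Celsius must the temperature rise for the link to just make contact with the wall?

Contact occurs when the free expansion equals the gap: αΔT L = 0.53 mm.
ΔT = 0.53 / (8.9×10⁻⁶ × 2025) = 29.41 °C.

ΔT ≈ 29.4 °C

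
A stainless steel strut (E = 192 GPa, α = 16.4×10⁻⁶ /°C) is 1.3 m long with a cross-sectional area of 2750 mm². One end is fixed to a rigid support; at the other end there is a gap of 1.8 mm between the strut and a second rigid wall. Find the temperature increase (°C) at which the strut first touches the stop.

Contact occurs when the free expansion equals the gap: αΔT L = 1.8 mm.
So ΔT = g/(αL) = 1.8/(16.4×10⁻⁶ × 1300) = 84.43 °C.

ΔT ≈ 84.4 °C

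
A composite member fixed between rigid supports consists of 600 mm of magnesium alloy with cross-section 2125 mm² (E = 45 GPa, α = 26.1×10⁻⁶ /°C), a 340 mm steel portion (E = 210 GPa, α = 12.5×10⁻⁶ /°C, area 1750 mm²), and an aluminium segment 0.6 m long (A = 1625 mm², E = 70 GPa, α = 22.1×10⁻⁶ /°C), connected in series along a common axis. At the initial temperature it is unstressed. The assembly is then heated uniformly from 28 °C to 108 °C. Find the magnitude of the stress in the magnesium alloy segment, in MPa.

σ ≈ 100 MPa (compressive)

Free thermal expansion of the whole bar: Σ αᵢΔT Lᵢ = 26.1×10⁻⁶×80×600 + 12.5×10⁻⁶×80×340 + 22.1×10⁻⁶×80×600 = 2.654 mm.
Since the ends are fixed, an axial force P builds up, equal in every segment, with P · Σ Lᵢ/(AᵢEᵢ) = δ_free.
Σ Lᵢ/(AᵢEᵢ) = 600/(2125×45×10³) + 340/(1750×210×10³) + 600/(1625×70×10³) = 1.247×10⁻⁵ mm/N.
P = 2.654 / 1.247×10⁻⁵ = 212700 N = 212.7 kN, compressive.
σ_{magnesium alloy} = P / A = 212700 / 2125 = 100.1 MPa.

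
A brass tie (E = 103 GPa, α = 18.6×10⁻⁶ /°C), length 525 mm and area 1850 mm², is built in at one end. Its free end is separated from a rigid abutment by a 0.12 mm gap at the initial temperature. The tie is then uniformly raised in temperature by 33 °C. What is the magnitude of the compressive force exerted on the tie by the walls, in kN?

Free thermal elongation = αΔT L = 18.6×10⁻⁶ × 33 × 525 = 0.3222 mm.
The gap closes (δ_free > 0.12 mm) and the wall then resists a further 0.3222 − 0.12 = 0.2022 mm of expansion.
So σ = E(δ_free − g)/L = 103×10³ × 0.2022/525 = 39.68 MPa.
Force on the wall = σA = 39.68 × 1850 mm² = 73.41 kN.

P ≈ 73.4 kN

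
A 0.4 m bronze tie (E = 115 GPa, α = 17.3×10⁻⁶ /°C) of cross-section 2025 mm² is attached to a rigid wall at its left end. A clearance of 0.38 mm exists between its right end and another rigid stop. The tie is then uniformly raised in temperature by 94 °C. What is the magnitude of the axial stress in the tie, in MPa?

σ ≈ 77.8 MPa (compressive)

Free thermal elongation = αΔT L = 17.3×10⁻⁶ × 94 × 400 = 0.6505 mm.
After closing the 0.38 mm clearance, 0.6505 − 0.38 = 0.2705 mm of expansion remains to be suppressed by the wall.
So σ = E(δ_free − g)/L = 115×10³ × 0.2705/400 = 77.76 MPa.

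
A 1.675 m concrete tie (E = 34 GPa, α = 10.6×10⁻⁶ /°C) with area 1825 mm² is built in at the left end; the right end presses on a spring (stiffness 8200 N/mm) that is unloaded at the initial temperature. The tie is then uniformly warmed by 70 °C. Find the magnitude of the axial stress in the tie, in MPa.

σ ≈ 4.57 MPa (compressive)

Free thermal expansion: δ_free = αΔT L = 10.6×10⁻⁶ × 70 × 1675 = 1.243 mm.
Let P be the compressive force at the spring. The tie shortens elastically by PL/(AE) and the spring compresses by P/k; together these equal δ_free.
So P = δ_free / [L/(AE) + 1/k] = 1.243 / [ 1675/(1825×34×10³) + 1/(8200) ].
P = 1.243 / 0.0001489 = 8344 N.
σ = P/A = 8344/1825 = 4.572 MPa.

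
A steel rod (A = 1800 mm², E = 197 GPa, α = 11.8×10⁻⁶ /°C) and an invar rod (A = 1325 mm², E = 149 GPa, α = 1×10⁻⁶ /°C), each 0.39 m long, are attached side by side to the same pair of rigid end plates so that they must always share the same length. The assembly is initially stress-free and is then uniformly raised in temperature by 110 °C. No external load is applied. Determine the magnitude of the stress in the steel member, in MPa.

Equilibrium of a rigid end plate with no external load gives equal and opposite internal forces ±P in the two members. Since α_{steel} > α_{invar}, heating drives the steel into compression and the invar into tension.
Setting the final lengths equal and cancelling L: (α₁ − α₂)ΔT = P/(A₁E₁) + P/(A₂E₂).
|α₁ − α₂|·ΔT = 10.8×10⁻⁶ × 110 = 0.001188.
1/(A₁E₁) + 1/(A₂E₂) = 1/(1800×197×10³) + 1/(1325×149×10³) = 7.885×10⁻⁹ N⁻¹.
P = 0.001188 / 7.885×10⁻⁹ = 150700 N = 150.7 kN.
σ_{steel} = P/A₁ = 150700/1800 = 83.7 MPa, compressive.

σ ≈ 83.7 MPa (compressive)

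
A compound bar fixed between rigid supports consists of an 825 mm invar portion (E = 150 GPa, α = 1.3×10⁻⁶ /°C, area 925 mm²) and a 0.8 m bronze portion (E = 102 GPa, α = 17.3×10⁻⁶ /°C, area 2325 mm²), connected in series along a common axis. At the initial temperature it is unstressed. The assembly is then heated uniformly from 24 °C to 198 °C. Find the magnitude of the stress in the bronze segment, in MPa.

Free thermal expansion of the whole bar: Σ αᵢΔT Lᵢ = 1.3×10⁻⁶×174×825 + 17.3×10⁻⁶×174×800 = 2.595 mm.
The walls prevent any net length change, so an axial force P (same in every segment) develops. Compatibility: P · Σ Lᵢ/(AᵢEᵢ) = δ_free.
The series flexibility is Σ Lᵢ/(AᵢEᵢ) = 825/(925×150×10³) + 800/(2325×102×10³) = 9.319×10⁻⁶ mm/N.
P = 2.595 / 9.319×10⁻⁶ = 278400 N = 278.4 kN, compressive.
σ_{bronze} = P / A = 278400 / 2325 = 119.8 MPa.

σ ≈ 120 MPa (compressive)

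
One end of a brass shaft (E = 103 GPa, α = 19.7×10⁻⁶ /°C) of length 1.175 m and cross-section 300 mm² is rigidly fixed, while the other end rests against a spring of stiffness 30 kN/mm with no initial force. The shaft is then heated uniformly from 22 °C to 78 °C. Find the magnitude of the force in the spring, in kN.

P ≈ 18.2 kN

Free thermal expansion: δ_free = αΔT L = 19.7×10⁻⁶ × 56 × 1175 = 1.296 mm.
Let P be the compressive force at the spring. The shaft shortens elastically by PL/(AE) and the spring compresses by P/k; together these equal δ_free.
P [ L/(AE) + 1/k ] = δ_free → P [ 1175/(300×103×10³) + 1/(30×10³) ] = 1.296.
P = 1.296 / 7.136×10⁻⁵ = 18170 N.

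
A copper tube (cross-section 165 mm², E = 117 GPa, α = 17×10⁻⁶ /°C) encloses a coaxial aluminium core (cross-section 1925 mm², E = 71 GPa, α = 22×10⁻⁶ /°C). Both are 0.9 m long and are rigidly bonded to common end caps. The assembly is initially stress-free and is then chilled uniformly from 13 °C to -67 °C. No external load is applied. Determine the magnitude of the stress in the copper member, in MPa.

The aluminium has the larger α, so on cooling it would change length more than the copper if both were free. The rigid plates force a common final length, so the aluminium is put into tension and the copper into compression, with equal and opposite forces P (no external load).
Compatibility of the two members (thermal + elastic change equal): (α₁ − α₂)ΔT = P·[1/(A₁E₁) + 1/(A₂E₂)].
|α₁ − α₂|·ΔT = 5×10⁻⁶ × 80 = 0.0004.
1/(A₁E₁) + 1/(A₂E₂) = 1/(165×117×10³) + 1/(1925×71×10³) = 5.912×10⁻⁸ N⁻¹.
So P = 0.0004 / 5.912×10⁻⁸ = 6.766 kN.
σ_{copper} = P/A₁ = 6766/165 = 41.01 MPa, compressive.

σ ≈ 41 MPa (compressive)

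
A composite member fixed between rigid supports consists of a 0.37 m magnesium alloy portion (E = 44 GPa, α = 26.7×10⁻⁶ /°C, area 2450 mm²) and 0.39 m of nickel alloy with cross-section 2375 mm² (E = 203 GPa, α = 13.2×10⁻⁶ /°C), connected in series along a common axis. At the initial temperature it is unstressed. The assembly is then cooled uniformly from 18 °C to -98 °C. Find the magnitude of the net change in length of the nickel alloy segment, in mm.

|ΔL| ≈ 0.265 mm

If the supports were absent, the total length change would be Σ αᵢΔT Lᵢ = 26.7×10⁻⁶×116×370 + 13.2×10⁻⁶×116×390 = 1.743 mm.
The walls prevent any net length change, so an axial force P (same in every segment) develops. Compatibility: P · Σ Lᵢ/(AᵢEᵢ) = δ_free.
The series flexibility is Σ Lᵢ/(AᵢEᵢ) = 370/(2450×44×10³) + 390/(2375×203×10³) = 4.241×10⁻⁶ mm/N.
Hence P = δ_free / Σ(L/AE) = 1.743/4.241×10⁻⁶ = 411 kN (tensile).
For the nickel alloy segment, free thermal change = 13.2×10⁻⁶×116×390 = 0.5972 mm and elastic change from P = 411000×390/(2375×203×10³) = 0.3325 mm; these oppose, so the net change is 0.265 mm (segment shortens).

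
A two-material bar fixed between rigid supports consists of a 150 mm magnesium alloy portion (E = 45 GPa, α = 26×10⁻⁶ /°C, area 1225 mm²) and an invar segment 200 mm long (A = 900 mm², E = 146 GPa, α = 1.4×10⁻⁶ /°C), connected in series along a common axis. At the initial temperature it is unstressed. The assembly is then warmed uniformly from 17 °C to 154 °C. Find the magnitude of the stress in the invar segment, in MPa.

If the supports were absent, the total length change would be Σ αᵢΔT Lᵢ = 26×10⁻⁶×137×150 + 1.4×10⁻⁶×137×200 = 0.5727 mm.
Since the ends are fixed, an axial force P builds up, equal in every segment, with P · Σ Lᵢ/(AᵢEᵢ) = δ_free.
The series flexibility is Σ Lᵢ/(AᵢEᵢ) = 150/(1225×45×10³) + 200/(900×146×10³) = 4.243×10⁻⁶ mm/N.
So P = 0.5727 / 4.243×10⁻⁶ = 135 kN, compressive.
σ_{invar} = P / A = 135000 / 900 = 150 MPa.

σ ≈ 150 MPa (compressive)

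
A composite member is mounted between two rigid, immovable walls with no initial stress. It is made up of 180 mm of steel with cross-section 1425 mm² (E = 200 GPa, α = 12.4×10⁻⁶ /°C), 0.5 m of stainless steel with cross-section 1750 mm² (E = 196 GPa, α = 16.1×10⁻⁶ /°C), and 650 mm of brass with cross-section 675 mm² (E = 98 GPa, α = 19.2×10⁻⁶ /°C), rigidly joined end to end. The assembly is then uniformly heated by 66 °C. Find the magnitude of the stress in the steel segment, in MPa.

σ ≈ 88.5 MPa (compressive)

If the supports were absent, the total length change would be Σ αᵢΔT Lᵢ = 12.4×10⁻⁶×66×180 + 16.1×10⁻⁶×66×500 + 19.2×10⁻⁶×66×650 = 1.502 mm.
The walls prevent any net length change, so an axial force P (same in every segment) develops. Compatibility: P · Σ Lᵢ/(AᵢEᵢ) = δ_free.
Σ Lᵢ/(AᵢEᵢ) = 180/(1425×200×10³) + 500/(1750×196×10³) + 650/(675×98×10³) = 1.192×10⁻⁵ mm/N.
P = 1.502 / 1.192×10⁻⁵ = 126100 N = 126.1 kN, compressive.
σ_{steel} = P / A = 126100 / 1425 = 88.48 MPa.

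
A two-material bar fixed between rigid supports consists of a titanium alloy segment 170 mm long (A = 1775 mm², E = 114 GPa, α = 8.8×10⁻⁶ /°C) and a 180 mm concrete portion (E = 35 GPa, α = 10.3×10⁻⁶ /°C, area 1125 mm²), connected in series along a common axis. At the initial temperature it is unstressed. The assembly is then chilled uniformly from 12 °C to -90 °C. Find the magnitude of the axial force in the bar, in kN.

P ≈ 63.1 kN (tensile)

If the supports were absent, the total length change would be Σ αᵢΔT Lᵢ = 8.8×10⁻⁶×102×170 + 10.3×10⁻⁶×102×180 = 0.3417 mm.
The walls prevent any net length change, so an axial force P (same in every segment) develops. Compatibility: P · Σ Lᵢ/(AᵢEᵢ) = δ_free.
The series flexibility is Σ Lᵢ/(AᵢEᵢ) = 170/(1775×114×10³) + 180/(1125×35×10³) = 5.412×10⁻⁶ mm/N.
Hence P = δ_free / Σ(L/AE) = 0.3417/5.412×10⁻⁶ = 63.14 kN (tensile).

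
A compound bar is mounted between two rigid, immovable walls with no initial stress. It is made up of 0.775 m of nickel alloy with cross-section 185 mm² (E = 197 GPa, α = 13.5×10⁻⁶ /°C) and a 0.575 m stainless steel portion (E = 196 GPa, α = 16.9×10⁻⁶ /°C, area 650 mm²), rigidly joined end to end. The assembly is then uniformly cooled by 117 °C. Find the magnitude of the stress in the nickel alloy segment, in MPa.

σ ≈ 495 MPa (tensile)

Free thermal contraction of the whole bar: Σ αᵢΔT Lᵢ = 13.5×10⁻⁶×117×775 + 16.9×10⁻⁶×117×575 = 2.361 mm.
The walls prevent any net length change, so an axial force P (same in every segment) develops. Compatibility: P · Σ Lᵢ/(AᵢEᵢ) = δ_free.
The series flexibility is Σ Lᵢ/(AᵢEᵢ) = 775/(185×197×10³) + 575/(650×196×10³) = 2.578×10⁻⁵ mm/N.
Hence P = δ_free / Σ(L/AE) = 2.361/2.578×10⁻⁵ = 91.59 kN (tensile).
σ_{nickel alloy} = P / A = 91590 / 185 = 495.1 MPa.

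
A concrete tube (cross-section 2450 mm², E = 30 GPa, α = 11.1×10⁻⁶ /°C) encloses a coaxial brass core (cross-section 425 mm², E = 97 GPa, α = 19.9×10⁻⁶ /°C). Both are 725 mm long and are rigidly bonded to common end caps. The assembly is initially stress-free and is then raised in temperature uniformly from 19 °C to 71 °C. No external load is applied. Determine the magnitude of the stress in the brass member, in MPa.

σ ≈ 28.4 MPa (compressive)

Both members must finish at the same length. With the larger α, the brass tends to over-expand; the plates restrain it, putting the brass in compression and the concrete in tension. With no external load the two internal forces are equal and opposite, magnitude P.
Equating the net (thermal + elastic) strains gives |α₁ − α₂|·ΔT = P·[1/(A₁E₁) + 1/(A₂E₂)].
|α₁ − α₂|·ΔT = 8.8×10⁻⁶ × 52 = 0.0004576.
1/(A₁E₁) + 1/(A₂E₂) = 1/(2450×30×10³) + 1/(425×97×10³) = 3.786×10⁻⁸ N⁻¹.
So P = 0.0004576 / 3.786×10⁻⁸ = 12.09 kN.
σ_{brass} = P/A₂ = 12090/425 = 28.44 MPa, compressive.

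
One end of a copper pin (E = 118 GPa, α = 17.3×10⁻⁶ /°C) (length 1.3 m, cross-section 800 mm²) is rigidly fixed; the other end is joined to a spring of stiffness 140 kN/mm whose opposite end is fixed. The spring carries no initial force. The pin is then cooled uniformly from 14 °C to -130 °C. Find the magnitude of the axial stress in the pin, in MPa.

The unrestrained thermal change is αΔT L = 17.3×10⁻⁶ × 144 × 1300 = 3.239 mm.
With a force P in the spring, the elastic change of the pin is PL/(AE) and that of the spring is P/k; compatibility requires their sum to equal δ_free.
So P = δ_free / [L/(AE) + 1/k] = 3.239 / [ 1300/(800×118×10³) + 1/(140×10³) ].
P = 3.239 / 2.091×10⁻⁵ = 154900 N.
σ = P/A = 154900/800 = 193.6 MPa.

σ ≈ 194 MPa (tensile)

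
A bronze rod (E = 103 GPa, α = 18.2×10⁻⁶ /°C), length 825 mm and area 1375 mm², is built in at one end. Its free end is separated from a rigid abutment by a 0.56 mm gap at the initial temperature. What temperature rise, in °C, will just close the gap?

ΔT ≈ 37.3 °C

Contact occurs when the free expansion equals the gap: αΔT L = 0.56 mm.
ΔT = 0.56 / (18.2×10⁻⁶ × 825) = 37.3 °C.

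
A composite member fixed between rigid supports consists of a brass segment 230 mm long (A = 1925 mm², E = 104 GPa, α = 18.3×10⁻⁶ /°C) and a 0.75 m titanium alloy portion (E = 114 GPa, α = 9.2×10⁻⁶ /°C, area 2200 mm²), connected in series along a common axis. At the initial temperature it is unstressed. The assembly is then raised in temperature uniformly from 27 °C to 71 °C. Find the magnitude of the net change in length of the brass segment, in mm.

|ΔL| ≈ 0.0495 mm

Free thermal expansion of the whole bar: Σ αᵢΔT Lᵢ = 18.3×10⁻⁶×44×230 + 9.2×10⁻⁶×44×750 = 0.4888 mm.
The rigid supports impose zero overall length change; the single axial force P common to all segments must satisfy P Σ Lᵢ/(AᵢEᵢ) = δ_free.
The series flexibility is Σ Lᵢ/(AᵢEᵢ) = 230/(1925×104×10³) + 750/(2200×114×10³) = 4.139×10⁻⁶ mm/N.
So P = 0.4888 / 4.139×10⁻⁶ = 118.1 kN, compressive.
For the brass segment, free thermal change = 18.3×10⁻⁶×44×230 = 0.1852 mm and elastic change from P = 118100×230/(1925×104×10³) = 0.1357 mm; these oppose, so the net change is 0.0495 mm (segment lengthens).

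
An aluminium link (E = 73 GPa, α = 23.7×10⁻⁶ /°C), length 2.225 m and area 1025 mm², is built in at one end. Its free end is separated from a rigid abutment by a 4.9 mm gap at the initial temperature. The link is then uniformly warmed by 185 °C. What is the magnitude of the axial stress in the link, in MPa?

Unrestrained expansion: δ_free = αΔT L = 23.7×10⁻⁶ × 185 × 2225 = 9.756 mm.
The gap closes (δ_free > 4.9 mm) and the wall then resists a further 9.756 − 4.9 = 4.856 mm of expansion.
So σ = E(δ_free − g)/L = 73×10³ × 4.856/2225 = 159.3 MPa.

σ ≈ 159 MPa (compressive)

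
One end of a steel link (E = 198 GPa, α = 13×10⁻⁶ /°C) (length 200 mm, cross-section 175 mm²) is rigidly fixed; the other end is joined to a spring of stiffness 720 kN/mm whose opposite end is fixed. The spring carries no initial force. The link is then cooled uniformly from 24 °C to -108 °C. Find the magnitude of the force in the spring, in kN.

If the spring were absent the link would shorten by αΔT L = 13×10⁻⁶ × 132 × 200 = 0.3432 mm.
Let P be the tensile force in the spring. The link extends elastically by PL/(AE) and the spring stretches by P/k; together these equal δ_free.
P [ L/(AE) + 1/k ] = δ_free → P [ 200/(175×198×10³) + 1/(720×10³) ] = 0.3432.
P = 0.3432 / 7.161×10⁻⁶ = 47930 N.

P ≈ 47.9 kN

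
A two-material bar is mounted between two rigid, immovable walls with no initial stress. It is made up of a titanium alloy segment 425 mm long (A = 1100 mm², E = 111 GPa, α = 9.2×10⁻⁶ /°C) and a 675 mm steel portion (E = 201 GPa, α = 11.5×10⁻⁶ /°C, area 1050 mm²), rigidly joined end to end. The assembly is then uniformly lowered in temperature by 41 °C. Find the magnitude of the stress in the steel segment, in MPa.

σ ≈ 68.2 MPa (tensile)

Free thermal contraction of the whole bar: Σ αᵢΔT Lᵢ = 9.2×10⁻⁶×41×425 + 11.5×10⁻⁶×41×675 = 0.4786 mm.
Since the ends are fixed, an axial force P builds up, equal in every segment, with P · Σ Lᵢ/(AᵢEᵢ) = δ_free.
Σ Lᵢ/(AᵢEᵢ) = 425/(1100×111×10³) + 675/(1050×201×10³) = 6.679×10⁻⁶ mm/N.
P = 0.4786 / 6.679×10⁻⁶ = 71650 N = 71.65 kN, tensile.
σ_{steel} = P / A = 71650 / 1050 = 68.24 MPa.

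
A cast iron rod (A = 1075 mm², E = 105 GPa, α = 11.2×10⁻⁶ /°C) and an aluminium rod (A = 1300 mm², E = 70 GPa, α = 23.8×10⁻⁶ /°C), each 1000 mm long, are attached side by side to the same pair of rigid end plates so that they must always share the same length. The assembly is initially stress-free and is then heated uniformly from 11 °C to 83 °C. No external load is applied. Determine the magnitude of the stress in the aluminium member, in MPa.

σ ≈ 35.2 MPa (compressive)

The aluminium has the larger α, so on heating it would change length more than the cast iron if both were free. The rigid plates force a common final length, so the aluminium is put into compression and the cast iron into tension, with equal and opposite forces P (no external load).
Equating the net (thermal + elastic) strains gives |α₁ − α₂|·ΔT = P·[1/(A₁E₁) + 1/(A₂E₂)].
|α₁ − α₂|·ΔT = 12.6×10⁻⁶ × 72 = 0.0009072.
1/(A₁E₁) + 1/(A₂E₂) = 1/(1075×105×10³) + 1/(1300×70×10³) = 1.985×10⁻⁸ N⁻¹.
P = 0.0009072 / 1.985×10⁻⁸ = 45710 N = 45.71 kN.
σ_{aluminium} = P/A₂ = 45710/1300 = 35.16 MPa, compressive.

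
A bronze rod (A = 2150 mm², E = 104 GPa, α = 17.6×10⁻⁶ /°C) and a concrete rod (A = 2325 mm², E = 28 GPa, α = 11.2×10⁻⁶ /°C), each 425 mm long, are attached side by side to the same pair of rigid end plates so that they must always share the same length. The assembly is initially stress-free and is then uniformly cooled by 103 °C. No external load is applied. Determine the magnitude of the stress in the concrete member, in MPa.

The bronze has the larger α, so on cooling it would change length more than the concrete if both were free. The rigid plates force a common final length, so the bronze is put into tension and the concrete into compression, with equal and opposite forces P (no external load).
Compatibility of the two members (thermal + elastic change equal): (α₁ − α₂)ΔT = P·[1/(A₁E₁) + 1/(A₂E₂)].
|α₁ − α₂|·ΔT = 6.4×10⁻⁶ × 103 = 0.0006592.
1/(A₁E₁) + 1/(A₂E₂) = 1/(2150×104×10³) + 1/(2325×28×10³) = 1.983×10⁻⁸ N⁻¹.
P = 0.0006592 / 1.983×10⁻⁸ = 33240 N = 33.24 kN.
σ_{concrete} = P/A₂ = 33240/2325 = 14.3 MPa, compressive.

σ ≈ 14.3 MPa (compressive)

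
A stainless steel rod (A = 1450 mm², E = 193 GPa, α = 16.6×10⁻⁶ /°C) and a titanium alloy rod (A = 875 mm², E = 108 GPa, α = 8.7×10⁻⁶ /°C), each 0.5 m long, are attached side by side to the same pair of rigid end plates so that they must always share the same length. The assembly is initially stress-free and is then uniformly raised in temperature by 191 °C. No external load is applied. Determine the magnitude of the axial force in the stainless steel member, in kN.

Equilibrium of a rigid end plate with no external load gives equal and opposite internal forces ±P in the two members. Since α_{stainless steel} > α_{titanium alloy}, heating drives the stainless steel into compression and the titanium alloy into tension.
Setting the final lengths equal and cancelling L: (α₁ − α₂)ΔT = P/(A₁E₁) + P/(A₂E₂).
|α₁ − α₂|·ΔT = 7.9×10⁻⁶ × 191 = 0.001509.
1/(A₁E₁) + 1/(A₂E₂) = 1/(1450×193×10³) + 1/(875×108×10³) = 1.416×10⁻⁸ N⁻¹.
So P = 0.001509 / 1.416×10⁻⁸ = 106.6 kN.

P ≈ 107 kN (compressive in the stainless steel)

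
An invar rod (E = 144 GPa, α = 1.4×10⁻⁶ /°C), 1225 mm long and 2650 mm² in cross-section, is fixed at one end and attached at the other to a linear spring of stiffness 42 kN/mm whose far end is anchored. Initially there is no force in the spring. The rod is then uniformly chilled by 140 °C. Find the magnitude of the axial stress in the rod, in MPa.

σ ≈ 3.35 MPa (tensile)

Free thermal contraction: δ_free = αΔT L = 1.4×10⁻⁶ × 140 × 1225 = 0.2401 mm.
Let P be the tensile force in the spring. The rod extends elastically by PL/(AE) and the spring stretches by P/k; together these equal δ_free.
P [ L/(AE) + 1/k ] = δ_free → P [ 1225/(2650×144×10³) + 1/(42×10³) ] = 0.2401.
P = 0.2401 / 2.702×10⁻⁵ = 8886 N.
σ = P/A = 8886/2650 = 3.353 MPa.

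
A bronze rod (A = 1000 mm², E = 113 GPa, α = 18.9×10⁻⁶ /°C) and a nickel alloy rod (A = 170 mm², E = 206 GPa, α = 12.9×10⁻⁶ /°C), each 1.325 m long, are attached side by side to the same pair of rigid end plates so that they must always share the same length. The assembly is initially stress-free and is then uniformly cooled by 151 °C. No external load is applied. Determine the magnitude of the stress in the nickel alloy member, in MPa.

σ ≈ 142 MPa (compressive)

Both members must finish at the same length. With the larger α, the bronze tends to over-contract; the plates restrain it, putting the bronze in tension and the nickel alloy in compression. With no external load the two internal forces are equal and opposite, magnitude P.
Compatibility of the two members (thermal + elastic change equal): (α₁ − α₂)ΔT = P·[1/(A₁E₁) + 1/(A₂E₂)].
|α₁ − α₂|·ΔT = 6×10⁻⁶ × 151 = 0.000906.
1/(A₁E₁) + 1/(A₂E₂) = 1/(1000×113×10³) + 1/(170×206×10³) = 3.74×10⁻⁸ N⁻¹.
So P = 0.000906 / 3.74×10⁻⁸ = 24.22 kN.
σ_{nickel alloy} = P/A₂ = 24220/170 = 142.5 MPa, compressive.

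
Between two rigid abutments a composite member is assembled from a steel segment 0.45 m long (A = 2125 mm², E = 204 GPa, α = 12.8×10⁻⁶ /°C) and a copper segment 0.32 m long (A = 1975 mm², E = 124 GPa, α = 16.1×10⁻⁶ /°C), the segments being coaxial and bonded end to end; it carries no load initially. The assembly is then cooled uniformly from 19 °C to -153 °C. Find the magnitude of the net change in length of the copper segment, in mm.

|ΔL| ≈ 0.16 mm

If the supports were absent, the total length change would be Σ αᵢΔT Lᵢ = 12.8×10⁻⁶×172×450 + 16.1×10⁻⁶×172×320 = 1.877 mm.
Since the ends are fixed, an axial force P builds up, equal in every segment, with P · Σ Lᵢ/(AᵢEᵢ) = δ_free.
Σ Lᵢ/(AᵢEᵢ) = 450/(2125×204×10³) + 320/(1975×124×10³) = 2.345×10⁻⁶ mm/N.
So P = 1.877 / 2.345×10⁻⁶ = 800.5 kN, tensile.
For the copper segment, free thermal change = 16.1×10⁻⁶×172×320 = 0.8861 mm and elastic change from P = 800500×320/(1975×124×10³) = 1.046 mm; these oppose, so the net change is 0.16 mm (segment lengthens).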